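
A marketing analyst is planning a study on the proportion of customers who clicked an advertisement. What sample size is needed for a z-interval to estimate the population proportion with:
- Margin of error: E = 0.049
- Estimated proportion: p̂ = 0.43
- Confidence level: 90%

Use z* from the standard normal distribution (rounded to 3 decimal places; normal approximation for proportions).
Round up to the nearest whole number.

Using z* for proportion z-interval (normal approximation).

For 90% confidence, z* = 1.645 (from standard normal table)

Sample size formula for proportion z-interval: n = z*²p̂(1-p̂)/E²

n = 1.645² × 0.43 × 0.57 / 0.049²
  = 2.706025 × 0.2451 / 0.002401
  = 276.2377

Round up to the nearest whole number: n = 277

277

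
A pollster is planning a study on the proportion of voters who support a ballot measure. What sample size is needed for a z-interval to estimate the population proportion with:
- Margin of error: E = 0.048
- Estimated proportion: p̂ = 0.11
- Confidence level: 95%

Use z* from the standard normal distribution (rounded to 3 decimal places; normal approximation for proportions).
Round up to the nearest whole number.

Using z* for proportion z-interval (normal approximation).

For 95% confidence, z* = 1.96 (from standard normal table)

Sample size formula for proportion z-interval: n = z*²p̂(1-p̂)/E²

n = 1.96² × 0.11 × 0.89 / 0.048²
  = 3.8416 × 0.0979 / 0.002304
  = 163.2347

Round up to the nearest whole number: n = 164

164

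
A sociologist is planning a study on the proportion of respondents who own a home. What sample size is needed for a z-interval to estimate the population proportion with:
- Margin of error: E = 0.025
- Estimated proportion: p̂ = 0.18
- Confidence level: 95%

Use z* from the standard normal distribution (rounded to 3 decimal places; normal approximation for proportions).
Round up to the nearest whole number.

Using z* for proportion z-interval (normal approximation).

For 95% confidence, z* = 1.96 (from standard normal table)

Sample size formula for proportion z-interval: n = z*²p̂(1-p̂)/E²

n = 1.96² × 0.18 × 0.82 / 0.025²
  = 3.8416 × 0.1476 / 0.000625
  = 907.2323

Round up to the nearest whole number: n = 908

908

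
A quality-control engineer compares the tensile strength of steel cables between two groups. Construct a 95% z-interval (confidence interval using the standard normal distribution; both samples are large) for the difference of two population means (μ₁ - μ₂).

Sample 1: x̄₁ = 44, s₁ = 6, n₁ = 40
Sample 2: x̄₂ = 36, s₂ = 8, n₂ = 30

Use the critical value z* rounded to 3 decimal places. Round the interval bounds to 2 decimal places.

Both samples are large (n₁ = 40 ≥ 30, n₂ = 30 ≥ 30), so a z-interval for the difference of means applies.

Point estimate: x̄₁ - x̄₂ = 44 - 36 = 8

Standard error: SE = √(s₁²/n₁ + s₂²/n₂)
= √(6²/40 + 8²/30)
= √(0.900000 + 2.133333)
= 1.741647

For 95% confidence, z* = 1.96 (from standard normal table)
Margin of error: E = z* × SE = 1.96 × 1.741647 = 3.4136

Z-interval: (x̄₁ - x̄₂) ± E = 8 ± 3.4136 = (4.5864, 11.4136)

Rounded to 2 decimal places:

(4.59, 11.41)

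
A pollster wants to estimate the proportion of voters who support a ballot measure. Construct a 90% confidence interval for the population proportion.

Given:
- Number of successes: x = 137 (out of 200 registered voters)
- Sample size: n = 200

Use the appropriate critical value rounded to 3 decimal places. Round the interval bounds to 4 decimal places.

Sample proportion: p̂ = 137/200 = 0.685000

Check conditions for normal approximation:
  np̂ = 137 ≥ 10 ✓
  n(1-p̂) = 63 ≥ 10 ✓

The sample is large enough, so use a z-interval (normal approximation) for the proportion.

For 90% confidence, z* = 1.645 (from standard normal table)

Standard error: SE = √(p̂(1-p̂)/n) = √(0.685000×0.315000/200) = 0.03284623

Margin of error: E = z* × SE = 1.645 × 0.03284623 = 0.054032

Z-interval: p̂ ± E = 0.685000 ± 0.054032 = (0.630968, 0.739032)

Rounded to 4 decimal places:

(0.6310, 0.7390)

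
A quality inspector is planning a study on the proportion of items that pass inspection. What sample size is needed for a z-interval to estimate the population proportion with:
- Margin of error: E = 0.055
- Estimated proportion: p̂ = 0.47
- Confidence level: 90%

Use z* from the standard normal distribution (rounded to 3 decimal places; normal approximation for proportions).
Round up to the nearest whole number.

Using z* for proportion z-interval (normal approximation).

For 90% confidence, z* = 1.645 (from standard normal table)

Sample size formula for proportion z-interval: n = z*²p̂(1-p̂)/E²

n = 1.645² × 0.47 × 0.53 / 0.055²
  = 2.706025 × 0.2491 / 0.003025
  = 222.8333

Round up to the nearest whole number: n = 223

223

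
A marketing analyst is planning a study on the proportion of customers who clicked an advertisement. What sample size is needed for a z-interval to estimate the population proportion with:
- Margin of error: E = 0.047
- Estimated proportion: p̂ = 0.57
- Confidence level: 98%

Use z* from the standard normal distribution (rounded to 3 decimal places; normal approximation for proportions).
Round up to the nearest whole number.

Using z* for proportion z-interval (normal approximation).

For 98% confidence, z* = 2.326 (from standard normal table)

Sample size formula for proportion z-interval: n = z*²p̂(1-p̂)/E²

n = 2.326² × 0.57 × 0.43 / 0.047²
  = 5.410276 × 0.2451 / 0.002209
  = 600.2982

Round up to the nearest whole number: n = 601

601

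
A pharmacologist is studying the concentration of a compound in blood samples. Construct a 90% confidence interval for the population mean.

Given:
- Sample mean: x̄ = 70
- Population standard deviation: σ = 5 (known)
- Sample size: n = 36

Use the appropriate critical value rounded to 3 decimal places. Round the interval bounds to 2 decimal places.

The population standard deviation σ is known, so use a z-interval (standard normal critical value).

For 90% confidence, z* = 1.645 (from standard normal table)

Standard error: SE = σ/√n = 5/√36 = 0.833333

Margin of error: E = z* × SE = 1.645 × 0.833333 = 1.3708

Z-interval: x̄ ± E = 70 ± 1.3708 = (68.6292, 71.3708)

Rounded to 2 decimal places:

(68.63, 71.37)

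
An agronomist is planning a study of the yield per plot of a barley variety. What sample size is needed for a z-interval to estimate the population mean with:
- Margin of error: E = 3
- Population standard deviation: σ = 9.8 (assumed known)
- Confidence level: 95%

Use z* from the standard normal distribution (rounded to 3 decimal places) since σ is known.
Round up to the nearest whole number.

Using z* since population σ is known (z-interval formula).

For 95% confidence, z* = 1.96 (from standard normal table)

Sample size formula for z-interval: n = (z*σ/E)²

n = (1.96 × 9.8 / 3)²
  = (6.402667)²
  = 40.9941

Round up to the nearest whole number: n = 41

41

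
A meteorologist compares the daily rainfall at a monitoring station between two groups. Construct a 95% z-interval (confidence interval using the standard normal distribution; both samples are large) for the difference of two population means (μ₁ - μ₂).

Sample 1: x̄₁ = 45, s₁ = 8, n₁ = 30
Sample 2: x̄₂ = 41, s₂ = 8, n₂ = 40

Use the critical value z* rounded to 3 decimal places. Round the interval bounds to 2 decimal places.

Both samples are large (n₁ = 30 ≥ 30, n₂ = 40 ≥ 30), so a z-interval for the difference of means applies.

Point estimate: x̄₁ - x̄₂ = 45 - 41 = 4

Standard error: SE = √(s₁²/n₁ + s₂²/n₂)
= √(8²/30 + 8²/40)
= √(2.133333 + 1.600000)
= 1.932184

For 95% confidence, z* = 1.96 (from standard normal table)
Margin of error: E = z* × SE = 1.96 × 1.932184 = 3.7871

Z-interval: (x̄₁ - x̄₂) ± E = 4 ± 3.7871 = (0.2129, 7.7871)

Rounded to 2 decimal places:

(0.21, 7.79)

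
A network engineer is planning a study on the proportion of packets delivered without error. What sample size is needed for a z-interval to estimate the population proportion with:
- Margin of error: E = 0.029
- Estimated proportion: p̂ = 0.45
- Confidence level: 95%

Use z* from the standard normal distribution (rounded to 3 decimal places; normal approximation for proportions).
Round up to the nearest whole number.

Using z* for proportion z-interval (normal approximation).

For 95% confidence, z* = 1.96 (from standard normal table)

Sample size formula for proportion z-interval: n = z*²p̂(1-p̂)/E²

n = 1.96² × 0.45 × 0.55 / 0.029²
  = 3.8416 × 0.2475 / 0.000841
  = 1130.5541

Round up to the nearest whole number: n = 1131

1131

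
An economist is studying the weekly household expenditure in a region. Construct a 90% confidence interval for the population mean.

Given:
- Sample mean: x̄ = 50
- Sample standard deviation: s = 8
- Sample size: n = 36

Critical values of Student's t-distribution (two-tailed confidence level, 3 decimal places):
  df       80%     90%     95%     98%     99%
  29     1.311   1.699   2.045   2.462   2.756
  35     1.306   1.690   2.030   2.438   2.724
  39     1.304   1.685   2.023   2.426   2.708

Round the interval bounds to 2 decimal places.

The population standard deviation σ is unknown (only the sample standard deviation s is given), so use a t-interval with df = n - 1 = 36 - 1 = 35.

For 90% confidence with df = 35, t* = 1.690 (from t-table)

Standard error: SE = s/√n = 8/√36 = 1.333333

Margin of error: E = t* × SE = 1.690 × 1.333333 = 2.2533

T-interval: x̄ ± E = 50 ± 2.2533 = (47.7467, 52.2533)

Rounded to 2 decimal places:

(47.75, 52.25)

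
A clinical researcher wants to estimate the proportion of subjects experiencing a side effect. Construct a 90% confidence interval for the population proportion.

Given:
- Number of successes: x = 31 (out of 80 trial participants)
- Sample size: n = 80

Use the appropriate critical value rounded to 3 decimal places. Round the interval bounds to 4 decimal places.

Sample proportion: p̂ = 31/80 = 0.387500

Check conditions for normal approximation:
  np̂ = 31 ≥ 10 ✓
  n(1-p̂) = 49 ≥ 10 ✓

The sample is large enough, so use a z-interval (normal approximation) for the proportion.

For 90% confidence, z* = 1.645 (from standard normal table)

Standard error: SE = √(p̂(1-p̂)/n) = √(0.387500×0.612500/80) = 0.05446831

Margin of error: E = z* × SE = 1.645 × 0.05446831 = 0.089600

Z-interval: p̂ ± E = 0.387500 ± 0.089600 = (0.297900, 0.477100)

Rounded to 4 decimal places:

(0.2979, 0.4771)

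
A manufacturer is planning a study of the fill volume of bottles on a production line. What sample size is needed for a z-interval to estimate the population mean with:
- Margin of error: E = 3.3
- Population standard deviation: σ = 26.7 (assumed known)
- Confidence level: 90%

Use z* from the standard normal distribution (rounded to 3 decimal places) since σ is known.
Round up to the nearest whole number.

Using z* since population σ is known (z-interval formula).

For 90% confidence, z* = 1.645 (from standard normal table)

Sample size formula for z-interval: n = (z*σ/E)²

n = (1.645 × 26.7 / 3.3)²
  = (13.309545)²
  = 177.1440

Round up to the nearest whole number: n = 178

178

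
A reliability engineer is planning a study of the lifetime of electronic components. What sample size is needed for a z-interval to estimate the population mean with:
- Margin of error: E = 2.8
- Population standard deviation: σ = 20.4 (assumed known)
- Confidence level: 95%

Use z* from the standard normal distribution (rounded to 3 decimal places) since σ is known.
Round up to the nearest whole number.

Using z* since population σ is known (z-interval formula).

For 95% confidence, z* = 1.96 (from standard normal table)

Sample size formula for z-interval: n = (z*σ/E)²

n = (1.96 × 20.4 / 2.8)²
  = (14.280000)²
  = 203.9184

Round up to the nearest whole number: n = 204

204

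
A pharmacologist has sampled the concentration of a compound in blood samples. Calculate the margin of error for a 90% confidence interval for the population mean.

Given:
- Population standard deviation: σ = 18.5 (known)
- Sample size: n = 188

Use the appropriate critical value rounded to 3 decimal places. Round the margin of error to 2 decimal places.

The population standard deviation σ is known, so use the z-interval margin of error formula.

For 90% confidence, z* = 1.645 (from standard normal table)

Margin of error formula for z-interval: E = z* × σ/√n

E = 1.645 × 18.5/√188
  = 1.645 × 1.349251
  = 2.2195

Rounded to 2 decimal places:

2.22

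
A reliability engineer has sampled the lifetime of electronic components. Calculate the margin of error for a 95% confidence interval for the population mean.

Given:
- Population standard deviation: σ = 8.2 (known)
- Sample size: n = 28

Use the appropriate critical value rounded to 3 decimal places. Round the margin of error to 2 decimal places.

The population standard deviation σ is known, so use the z-interval margin of error formula.

For 95% confidence, z* = 1.96 (from standard normal table)

Margin of error formula for z-interval: E = z* × σ/√n

E = 1.96 × 8.2/√28
  = 1.96 × 1.549654
  = 3.0373

Rounded to 2 decimal places:

3.04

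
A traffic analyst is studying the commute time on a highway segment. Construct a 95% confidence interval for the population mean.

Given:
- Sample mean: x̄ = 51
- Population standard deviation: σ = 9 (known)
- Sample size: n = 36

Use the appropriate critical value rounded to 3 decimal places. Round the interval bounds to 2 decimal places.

The population standard deviation σ is known, so use a z-interval (standard normal critical value).

For 95% confidence, z* = 1.96 (from standard normal table)

Standard error: SE = σ/√n = 9/√36 = 1.500000

Margin of error: E = z* × SE = 1.96 × 1.500000 = 2.9400

Z-interval: x̄ ± E = 51 ± 2.9400 = (48.0600, 53.9400)

Rounded to 2 decimal places:

(48.06, 53.94)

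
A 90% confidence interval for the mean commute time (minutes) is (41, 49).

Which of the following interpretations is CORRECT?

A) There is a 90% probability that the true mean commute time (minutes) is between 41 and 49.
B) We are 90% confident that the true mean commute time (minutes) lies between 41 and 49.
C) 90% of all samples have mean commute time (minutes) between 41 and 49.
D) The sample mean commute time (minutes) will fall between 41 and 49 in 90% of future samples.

A confidence interval represents our confidence in the procedure, not a probability statement about the parameter.

Key concept: If we repeated this sampling process many times and computed a 90% CI each time, about 90% of those intervals would contain the true population parameter.

For this specific interval (41, 49):
- Midpoint (point estimate): 45
- Margin of error: 4

The correct interpretation is the one stating confidence that the true parameter lies in the interval — option B.

B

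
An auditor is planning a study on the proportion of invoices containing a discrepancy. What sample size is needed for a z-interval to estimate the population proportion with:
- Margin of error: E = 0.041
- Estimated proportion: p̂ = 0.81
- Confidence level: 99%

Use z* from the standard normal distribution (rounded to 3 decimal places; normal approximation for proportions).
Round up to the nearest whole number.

Using z* for proportion z-interval (normal approximation).

For 99% confidence, z* = 2.576 (from standard normal table)

Sample size formula for proportion z-interval: n = z*²p̂(1-p̂)/E²

n = 2.576² × 0.81 × 0.19 / 0.041²
  = 6.635776 × 0.1539 / 0.001681
  = 607.5229

Round up to the nearest whole number: n = 608

608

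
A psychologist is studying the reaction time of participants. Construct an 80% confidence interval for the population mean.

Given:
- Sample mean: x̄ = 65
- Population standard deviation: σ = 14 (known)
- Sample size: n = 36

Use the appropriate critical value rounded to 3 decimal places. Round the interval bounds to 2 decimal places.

The population standard deviation σ is known, so use a z-interval (standard normal critical value).

For 80% confidence, z* = 1.282 (from standard normal table)

Standard error: SE = σ/√n = 14/√36 = 2.333333

Margin of error: E = z* × SE = 1.282 × 2.333333 = 2.9913

Z-interval: x̄ ± E = 65 ± 2.9913 = (62.0087, 67.9913)

Rounded to 2 decimal places:

(62.01, 67.99)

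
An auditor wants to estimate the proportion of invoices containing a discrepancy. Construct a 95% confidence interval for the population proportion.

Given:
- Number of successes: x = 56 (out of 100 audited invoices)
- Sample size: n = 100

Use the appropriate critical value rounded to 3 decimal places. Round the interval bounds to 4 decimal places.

Sample proportion: p̂ = 56/100 = 0.560000

Check conditions for normal approximation:
  np̂ = 56 ≥ 10 ✓
  n(1-p̂) = 44 ≥ 10 ✓

The sample is large enough, so use a z-interval (normal approximation) for the proportion.

For 95% confidence, z* = 1.96 (from standard normal table)

Standard error: SE = √(p̂(1-p̂)/n) = √(0.560000×0.440000/100) = 0.04963869

Margin of error: E = z* × SE = 1.96 × 0.04963869 = 0.097292

Z-interval: p̂ ± E = 0.560000 ± 0.097292 = (0.462708, 0.657292)

Rounded to 4 decimal places:

(0.4627, 0.6573)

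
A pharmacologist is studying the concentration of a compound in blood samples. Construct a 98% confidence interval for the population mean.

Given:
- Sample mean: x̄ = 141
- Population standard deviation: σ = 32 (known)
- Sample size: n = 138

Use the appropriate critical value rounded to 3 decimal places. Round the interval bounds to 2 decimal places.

The population standard deviation σ is known, so use a z-interval (standard normal critical value).

For 98% confidence, z* = 2.326 (from standard normal table)

Standard error: SE = σ/√n = 32/√138 = 2.724021

Margin of error: E = z* × SE = 2.326 × 2.724021 = 6.3361

Z-interval: x̄ ± E = 141 ± 6.3361 = (134.6639, 147.3361)

Rounded to 2 decimal places:

(134.66, 147.34)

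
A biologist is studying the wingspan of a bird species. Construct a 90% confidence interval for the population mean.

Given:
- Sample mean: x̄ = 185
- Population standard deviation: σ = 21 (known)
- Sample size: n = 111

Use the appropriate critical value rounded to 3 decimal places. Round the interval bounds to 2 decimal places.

The population standard deviation σ is known, so use a z-interval (standard normal critical value).

For 90% confidence, z* = 1.645 (from standard normal table)

Standard error: SE = σ/√n = 21/√111 = 1.993232

Margin of error: E = z* × SE = 1.645 × 1.993232 = 3.2789

Z-interval: x̄ ± E = 185 ± 3.2789 = (181.7211, 188.2789)

Rounded to 2 decimal places:

(181.72, 188.28)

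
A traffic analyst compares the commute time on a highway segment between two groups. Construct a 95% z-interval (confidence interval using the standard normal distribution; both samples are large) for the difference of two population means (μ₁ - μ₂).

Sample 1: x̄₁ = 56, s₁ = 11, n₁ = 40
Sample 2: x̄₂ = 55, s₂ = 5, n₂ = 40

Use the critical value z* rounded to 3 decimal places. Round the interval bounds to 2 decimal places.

Both samples are large (n₁ = 40 ≥ 30, n₂ = 40 ≥ 30), so a z-interval for the difference of means applies.

Point estimate: x̄₁ - x̄₂ = 56 - 55 = 1

Standard error: SE = √(s₁²/n₁ + s₂²/n₂)
= √(11²/40 + 5²/40)
= √(3.025000 + 0.625000)
= 1.910497

For 95% confidence, z* = 1.96 (from standard normal table)
Margin of error: E = z* × SE = 1.96 × 1.910497 = 3.7446

Z-interval: (x̄₁ - x̄₂) ± E = 1 ± 3.7446 = (-2.7446, 4.7446)

Rounded to 2 decimal places:

(-2.74, 4.74)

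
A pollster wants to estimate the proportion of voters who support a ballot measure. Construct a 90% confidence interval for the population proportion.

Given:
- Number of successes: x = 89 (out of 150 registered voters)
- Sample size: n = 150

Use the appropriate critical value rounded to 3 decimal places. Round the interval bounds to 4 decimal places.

Sample proportion: p̂ = 89/150 = 0.593333

Check conditions for normal approximation:
  np̂ = 89 ≥ 10 ✓
  n(1-p̂) = 61 ≥ 10 ✓

The sample is large enough, so use a z-interval (normal approximation) for the proportion.

For 90% confidence, z* = 1.645 (from standard normal table)

Standard error: SE = √(p̂(1-p̂)/n) = √(0.593333×0.406667/150) = 0.04010726

Margin of error: E = z* × SE = 1.645 × 0.04010726 = 0.065976

Z-interval: p̂ ± E = 0.593333 ± 0.065976 = (0.527357, 0.659310)

Rounded to 4 decimal places:

(0.5274, 0.6593)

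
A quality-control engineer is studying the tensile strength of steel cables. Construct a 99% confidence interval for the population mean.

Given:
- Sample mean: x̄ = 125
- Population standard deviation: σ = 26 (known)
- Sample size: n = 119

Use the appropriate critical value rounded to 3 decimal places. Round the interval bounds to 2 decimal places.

The population standard deviation σ is known, so use a z-interval (standard normal critical value).

For 99% confidence, z* = 2.576 (from standard normal table)

Standard error: SE = σ/√n = 26/√119 = 2.383416

Margin of error: E = z* × SE = 2.576 × 2.383416 = 6.1397

Z-interval: x̄ ± E = 125 ± 6.1397 = (118.8603, 131.1397)

Rounded to 2 decimal places:

(118.86, 131.14)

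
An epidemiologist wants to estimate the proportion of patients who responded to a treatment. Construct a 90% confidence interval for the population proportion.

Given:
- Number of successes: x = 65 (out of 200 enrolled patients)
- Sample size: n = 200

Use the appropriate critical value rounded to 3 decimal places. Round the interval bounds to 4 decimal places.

Sample proportion: p̂ = 65/200 = 0.325000

Check conditions for normal approximation:
  np̂ = 65 ≥ 10 ✓
  n(1-p̂) = 135 ≥ 10 ✓

The sample is large enough, so use a z-interval (normal approximation) for the proportion.

For 90% confidence, z* = 1.645 (from standard normal table)

Standard error: SE = √(p̂(1-p̂)/n) = √(0.325000×0.675000/200) = 0.03311910

Margin of error: E = z* × SE = 1.645 × 0.03311910 = 0.054481

Z-interval: p̂ ± E = 0.325000 ± 0.054481 = (0.270519, 0.379481)

Rounded to 4 decimal places:

(0.2705, 0.3795)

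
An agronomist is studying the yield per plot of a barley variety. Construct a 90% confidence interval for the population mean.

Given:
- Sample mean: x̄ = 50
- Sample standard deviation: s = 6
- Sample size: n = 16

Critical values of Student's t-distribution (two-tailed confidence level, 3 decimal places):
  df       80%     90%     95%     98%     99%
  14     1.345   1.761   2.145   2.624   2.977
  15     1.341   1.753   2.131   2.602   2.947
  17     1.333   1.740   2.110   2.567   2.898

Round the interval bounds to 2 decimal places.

The population standard deviation σ is unknown (only the sample standard deviation s is given), so use a t-interval with df = n - 1 = 16 - 1 = 15.

For 90% confidence with df = 15, t* = 1.753 (from t-table)

Standard error: SE = s/√n = 6/√16 = 1.500000

Margin of error: E = t* × SE = 1.753 × 1.500000 = 2.6295

T-interval: x̄ ± E = 50 ± 2.6295 = (47.3705, 52.6295)

Rounded to 2 decimal places:

(47.37, 52.63)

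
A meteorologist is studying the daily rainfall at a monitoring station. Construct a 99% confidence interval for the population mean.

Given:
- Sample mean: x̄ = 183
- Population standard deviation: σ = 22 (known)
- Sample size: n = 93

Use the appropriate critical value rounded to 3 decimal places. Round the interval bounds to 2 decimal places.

The population standard deviation σ is known, so use a z-interval (standard normal critical value).

For 99% confidence, z* = 2.576 (from standard normal table)

Standard error: SE = σ/√n = 22/√93 = 2.281294

Margin of error: E = z* × SE = 2.576 × 2.281294 = 5.8766

Z-interval: x̄ ± E = 183 ± 5.8766 = (177.1234, 188.8766)

Rounded to 2 decimal places:

(177.12, 188.88)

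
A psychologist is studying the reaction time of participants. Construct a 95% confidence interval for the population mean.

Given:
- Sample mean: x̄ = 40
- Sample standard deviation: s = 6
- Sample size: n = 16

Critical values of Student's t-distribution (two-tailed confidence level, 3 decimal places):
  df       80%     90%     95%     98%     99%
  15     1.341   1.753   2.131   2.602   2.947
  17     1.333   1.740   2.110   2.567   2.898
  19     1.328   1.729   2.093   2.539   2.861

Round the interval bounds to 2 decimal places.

The population standard deviation σ is unknown (only the sample standard deviation s is given), so use a t-interval with df = n - 1 = 16 - 1 = 15.

For 95% confidence with df = 15, t* = 2.131 (from t-table)

Standard error: SE = s/√n = 6/√16 = 1.500000

Margin of error: E = t* × SE = 2.131 × 1.500000 = 3.1965

T-interval: x̄ ± E = 40 ± 3.1965 = (36.8035, 43.1965)

Rounded to 2 decimal places:

(36.80, 43.20)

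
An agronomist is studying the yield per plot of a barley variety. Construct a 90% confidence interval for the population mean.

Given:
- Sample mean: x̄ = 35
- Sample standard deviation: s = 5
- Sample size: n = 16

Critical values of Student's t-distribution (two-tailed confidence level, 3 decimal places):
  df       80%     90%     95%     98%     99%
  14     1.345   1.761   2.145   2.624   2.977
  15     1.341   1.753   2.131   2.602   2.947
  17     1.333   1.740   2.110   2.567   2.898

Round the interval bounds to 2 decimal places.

The population standard deviation σ is unknown (only the sample standard deviation s is given), so use a t-interval with df = n - 1 = 16 - 1 = 15.

For 90% confidence with df = 15, t* = 1.753 (from t-table)

Standard error: SE = s/√n = 5/√16 = 1.250000

Margin of error: E = t* × SE = 1.753 × 1.250000 = 2.1912

T-interval: x̄ ± E = 35 ± 2.1912 = (32.8088, 37.1912)

Rounded to 2 decimal places:

(32.81, 37.19)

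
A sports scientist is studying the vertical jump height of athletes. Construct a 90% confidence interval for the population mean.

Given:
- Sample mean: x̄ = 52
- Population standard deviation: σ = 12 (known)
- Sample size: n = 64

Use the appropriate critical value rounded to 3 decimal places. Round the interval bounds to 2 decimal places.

The population standard deviation σ is known, so use a z-interval (standard normal critical value).

For 90% confidence, z* = 1.645 (from standard normal table)

Standard error: SE = σ/√n = 12/√64 = 1.500000

Margin of error: E = z* × SE = 1.645 × 1.500000 = 2.4675

Z-interval: x̄ ± E = 52 ± 2.4675 = (49.5325, 54.4675)

Rounded to 2 decimal places:

(49.53, 54.47)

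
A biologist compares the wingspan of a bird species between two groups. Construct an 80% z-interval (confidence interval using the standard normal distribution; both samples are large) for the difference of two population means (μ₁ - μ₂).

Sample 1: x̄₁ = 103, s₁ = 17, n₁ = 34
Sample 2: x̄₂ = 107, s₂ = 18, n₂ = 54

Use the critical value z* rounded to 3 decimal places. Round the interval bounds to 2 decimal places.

Both samples are large (n₁ = 34 ≥ 30, n₂ = 54 ≥ 30), so a z-interval for the difference of means applies.

Point estimate: x̄₁ - x̄₂ = 103 - 107 = -4

Standard error: SE = √(s₁²/n₁ + s₂²/n₂)
= √(17²/34 + 18²/54)
= √(8.500000 + 6.000000)
= 3.807887

For 80% confidence, z* = 1.282 (from standard normal table)
Margin of error: E = z* × SE = 1.282 × 3.807887 = 4.8817

Z-interval: (x̄₁ - x̄₂) ± E = -4 ± 4.8817 = (-8.8817, 0.8817)

Rounded to 2 decimal places:

(-8.88, 0.88)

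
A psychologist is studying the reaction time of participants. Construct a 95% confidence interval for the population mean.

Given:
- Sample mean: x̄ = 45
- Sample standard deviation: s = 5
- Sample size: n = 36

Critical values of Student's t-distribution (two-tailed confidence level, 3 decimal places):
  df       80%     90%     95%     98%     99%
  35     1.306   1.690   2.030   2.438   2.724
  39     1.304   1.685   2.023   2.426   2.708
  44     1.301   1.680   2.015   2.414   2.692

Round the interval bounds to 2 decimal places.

The population standard deviation σ is unknown (only the sample standard deviation s is given), so use a t-interval with df = n - 1 = 36 - 1 = 35.

For 95% confidence with df = 35, t* = 2.030 (from t-table)

Standard error: SE = s/√n = 5/√36 = 0.833333

Margin of error: E = t* × SE = 2.030 × 0.833333 = 1.6917

T-interval: x̄ ± E = 45 ± 1.6917 = (43.3083, 46.6917)

Rounded to 2 decimal places:

(43.31, 46.69)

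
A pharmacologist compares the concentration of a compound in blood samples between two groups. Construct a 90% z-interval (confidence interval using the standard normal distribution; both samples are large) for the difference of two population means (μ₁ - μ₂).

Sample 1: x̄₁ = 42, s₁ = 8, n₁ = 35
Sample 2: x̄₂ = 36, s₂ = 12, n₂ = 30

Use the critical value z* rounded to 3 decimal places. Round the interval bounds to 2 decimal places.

Both samples are large (n₁ = 35 ≥ 30, n₂ = 30 ≥ 30), so a z-interval for the difference of means applies.

Point estimate: x̄₁ - x̄₂ = 42 - 36 = 6

Standard error: SE = √(s₁²/n₁ + s₂²/n₂)
= √(8²/35 + 12²/30)
= √(1.828571 + 4.800000)
= 2.574601

For 90% confidence, z* = 1.645 (from standard normal table)
Margin of error: E = z* × SE = 1.645 × 2.574601 = 4.2352

Z-interval: (x̄₁ - x̄₂) ± E = 6 ± 4.2352 = (1.7648, 10.2352)

Rounded to 2 decimal places:

(1.76, 10.24)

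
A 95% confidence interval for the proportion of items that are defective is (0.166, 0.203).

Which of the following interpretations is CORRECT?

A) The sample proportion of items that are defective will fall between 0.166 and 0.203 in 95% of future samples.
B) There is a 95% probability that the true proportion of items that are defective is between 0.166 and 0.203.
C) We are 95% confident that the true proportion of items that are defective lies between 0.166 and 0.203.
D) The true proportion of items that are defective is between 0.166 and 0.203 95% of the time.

A confidence interval represents our confidence in the procedure, not a probability statement about the parameter.

Key concept: If we repeated this sampling process many times and computed a 95% CI each time, about 95% of those intervals would contain the true population parameter.

For this specific interval (0.166, 0.203):
- Midpoint (point estimate): 0.1845
- Margin of error: 0.0185

The correct interpretation is the one stating confidence that the true parameter lies in the interval — option C.

C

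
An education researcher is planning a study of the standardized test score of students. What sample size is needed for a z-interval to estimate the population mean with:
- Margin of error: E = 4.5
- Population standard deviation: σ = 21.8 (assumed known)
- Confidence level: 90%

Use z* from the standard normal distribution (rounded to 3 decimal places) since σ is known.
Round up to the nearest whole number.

Using z* since population σ is known (z-interval formula).

For 90% confidence, z* = 1.645 (from standard normal table)

Sample size formula for z-interval: n = (z*σ/E)²

n = (1.645 × 21.8 / 4.5)²
  = (7.969111)²
  = 63.5067

Round up to the nearest whole number: n = 64

64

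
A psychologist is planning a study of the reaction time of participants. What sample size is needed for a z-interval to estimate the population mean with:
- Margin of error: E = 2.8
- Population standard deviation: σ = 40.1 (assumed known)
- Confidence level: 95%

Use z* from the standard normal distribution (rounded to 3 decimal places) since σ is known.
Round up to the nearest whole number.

Using z* since population σ is known (z-interval formula).

For 95% confidence, z* = 1.96 (from standard normal table)

Sample size formula for z-interval: n = (z*σ/E)²

n = (1.96 × 40.1 / 2.8)²
  = (28.070000)²
  = 787.9249

Round up to the nearest whole number: n = 788

788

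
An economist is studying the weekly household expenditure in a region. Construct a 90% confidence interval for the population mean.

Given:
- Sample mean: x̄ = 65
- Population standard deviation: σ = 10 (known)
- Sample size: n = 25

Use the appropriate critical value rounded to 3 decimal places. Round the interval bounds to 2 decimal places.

The population standard deviation σ is known, so use a z-interval (standard normal critical value).

For 90% confidence, z* = 1.645 (from standard normal table)

Standard error: SE = σ/√n = 10/√25 = 2.000000

Margin of error: E = z* × SE = 1.645 × 2.000000 = 3.2900

Z-interval: x̄ ± E = 65 ± 3.2900 = (61.7100, 68.2900)

Rounded to 2 decimal places:

(61.71, 68.29)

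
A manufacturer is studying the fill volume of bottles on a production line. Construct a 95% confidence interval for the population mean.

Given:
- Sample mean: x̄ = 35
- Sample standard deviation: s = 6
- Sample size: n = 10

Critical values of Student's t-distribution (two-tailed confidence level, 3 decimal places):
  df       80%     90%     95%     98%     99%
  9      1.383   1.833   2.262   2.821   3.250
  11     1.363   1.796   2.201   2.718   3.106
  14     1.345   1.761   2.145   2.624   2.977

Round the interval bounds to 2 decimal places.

The population standard deviation σ is unknown (only the sample standard deviation s is given), so use a t-interval with df = n - 1 = 10 - 1 = 9.

For 95% confidence with df = 9, t* = 2.262 (from t-table)

Standard error: SE = s/√n = 6/√10 = 1.897367

Margin of error: E = t* × SE = 2.262 × 1.897367 = 4.2918

T-interval: x̄ ± E = 35 ± 4.2918 = (30.7082, 39.2918)

Rounded to 2 decimal places:

(30.71, 39.29)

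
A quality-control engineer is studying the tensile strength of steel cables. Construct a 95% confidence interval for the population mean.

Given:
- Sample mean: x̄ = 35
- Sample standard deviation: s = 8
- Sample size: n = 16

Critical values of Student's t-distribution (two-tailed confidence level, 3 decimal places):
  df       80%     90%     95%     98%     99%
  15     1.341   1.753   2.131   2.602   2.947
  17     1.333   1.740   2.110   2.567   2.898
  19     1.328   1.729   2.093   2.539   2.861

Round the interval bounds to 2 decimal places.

The population standard deviation σ is unknown (only the sample standard deviation s is given), so use a t-interval with df = n - 1 = 16 - 1 = 15.

For 95% confidence with df = 15, t* = 2.131 (from t-table)

Standard error: SE = s/√n = 8/√16 = 2.000000

Margin of error: E = t* × SE = 2.131 × 2.000000 = 4.2620

T-interval: x̄ ± E = 35 ± 4.2620 = (30.7380, 39.2620)

Rounded to 2 decimal places:

(30.74, 39.26)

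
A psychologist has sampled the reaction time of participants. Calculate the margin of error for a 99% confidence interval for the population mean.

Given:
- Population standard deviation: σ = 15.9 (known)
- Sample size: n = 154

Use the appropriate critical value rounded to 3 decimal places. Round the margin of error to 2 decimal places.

The population standard deviation σ is known, so use the z-interval margin of error formula.

For 99% confidence, z* = 2.576 (from standard normal table)

Margin of error formula for z-interval: E = z* × σ/√n

E = 2.576 × 15.9/√154
  = 2.576 × 1.281259
  = 3.3005

Rounded to 2 decimal places:

3.30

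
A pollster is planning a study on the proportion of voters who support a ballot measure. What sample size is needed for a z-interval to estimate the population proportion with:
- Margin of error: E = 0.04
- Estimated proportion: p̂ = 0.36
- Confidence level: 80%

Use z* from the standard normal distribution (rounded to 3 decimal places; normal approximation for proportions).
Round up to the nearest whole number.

Using z* for proportion z-interval (normal approximation).

For 80% confidence, z* = 1.282 (from standard normal table)

Sample size formula for proportion z-interval: n = z*²p̂(1-p̂)/E²

n = 1.282² × 0.36 × 0.64 / 0.04²
  = 1.643524 × 0.2304 / 0.0016
  = 236.6675

Round up to the nearest whole number: n = 237

237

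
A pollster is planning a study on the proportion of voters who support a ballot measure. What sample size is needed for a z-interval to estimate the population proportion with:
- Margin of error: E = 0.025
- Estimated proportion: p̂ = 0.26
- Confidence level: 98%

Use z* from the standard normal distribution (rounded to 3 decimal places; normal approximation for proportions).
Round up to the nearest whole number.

Using z* for proportion z-interval (normal approximation).

For 98% confidence, z* = 2.326 (from standard normal table)

Sample size formula for proportion z-interval: n = z*²p̂(1-p̂)/E²

n = 2.326² × 0.26 × 0.74 / 0.025²
  = 5.410276 × 0.1924 / 0.000625
  = 1665.4994

Round up to the nearest whole number: n = 1666

1666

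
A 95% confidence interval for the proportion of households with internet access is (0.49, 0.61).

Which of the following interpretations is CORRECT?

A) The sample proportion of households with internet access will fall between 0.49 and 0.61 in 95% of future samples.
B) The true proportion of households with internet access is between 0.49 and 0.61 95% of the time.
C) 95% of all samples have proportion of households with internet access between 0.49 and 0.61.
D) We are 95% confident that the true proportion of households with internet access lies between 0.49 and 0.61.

A confidence interval represents our confidence in the procedure, not a probability statement about the parameter.

Key concept: If we repeated this sampling process many times and computed a 95% CI each time, about 95% of those intervals would contain the true population parameter.

For this specific interval (0.49, 0.61):
- Midpoint (point estimate): 0.55
- Margin of error: 0.06

The correct interpretation is the one stating confidence that the true parameter lies in the interval — option D.

D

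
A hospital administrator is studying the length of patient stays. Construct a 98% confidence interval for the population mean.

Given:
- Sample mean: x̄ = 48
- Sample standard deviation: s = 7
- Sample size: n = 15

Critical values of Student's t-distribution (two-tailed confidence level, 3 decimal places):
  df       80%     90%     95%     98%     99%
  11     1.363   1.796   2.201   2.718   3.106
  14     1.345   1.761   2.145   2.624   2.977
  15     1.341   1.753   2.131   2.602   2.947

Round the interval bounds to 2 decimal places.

The population standard deviation σ is unknown (only the sample standard deviation s is given), so use a t-interval with df = n - 1 = 15 - 1 = 14.

For 98% confidence with df = 14, t* = 2.624 (from t-table)

Standard error: SE = s/√n = 7/√15 = 1.807392

Margin of error: E = t* × SE = 2.624 × 1.807392 = 4.7426

T-interval: x̄ ± E = 48 ± 4.7426 = (43.2574, 52.7426)

Rounded to 2 decimal places:

(43.26, 52.74)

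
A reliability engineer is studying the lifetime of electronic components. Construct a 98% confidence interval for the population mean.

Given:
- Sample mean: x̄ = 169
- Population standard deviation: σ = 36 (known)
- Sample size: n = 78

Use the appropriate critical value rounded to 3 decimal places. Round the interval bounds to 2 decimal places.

The population standard deviation σ is known, so use a z-interval (standard normal critical value).

For 98% confidence, z* = 2.326 (from standard normal table)

Standard error: SE = σ/√n = 36/√78 = 4.076197

Margin of error: E = z* × SE = 2.326 × 4.076197 = 9.4812

Z-interval: x̄ ± E = 169 ± 9.4812 = (159.5188, 178.4812)

Rounded to 2 decimal places:

(159.52, 178.48)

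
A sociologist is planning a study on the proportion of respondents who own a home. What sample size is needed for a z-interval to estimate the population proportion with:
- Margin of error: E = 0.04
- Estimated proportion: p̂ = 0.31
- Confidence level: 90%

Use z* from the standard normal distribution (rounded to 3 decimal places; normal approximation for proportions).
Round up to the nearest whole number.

Using z* for proportion z-interval (normal approximation).

For 90% confidence, z* = 1.645 (from standard normal table)

Sample size formula for proportion z-interval: n = z*²p̂(1-p̂)/E²

n = 1.645² × 0.31 × 0.69 / 0.04²
  = 2.706025 × 0.2139 / 0.0016
  = 361.7617

Round up to the nearest whole number: n = 362

362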